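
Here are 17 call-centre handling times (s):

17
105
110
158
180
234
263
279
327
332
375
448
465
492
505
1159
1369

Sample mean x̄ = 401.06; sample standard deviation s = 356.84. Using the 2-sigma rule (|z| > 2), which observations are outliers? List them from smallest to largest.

Cutoffs at x̄ ± 2s: 401.06 ± 2·356.84 = [-312.62, 1114.74].
1159: z = 2.12, |z| > 2 → outlier.
1369: z = 2.71, |z| > 2 → outlier.
Every other value lies within [-312.62, 1114.74].

1159, 1369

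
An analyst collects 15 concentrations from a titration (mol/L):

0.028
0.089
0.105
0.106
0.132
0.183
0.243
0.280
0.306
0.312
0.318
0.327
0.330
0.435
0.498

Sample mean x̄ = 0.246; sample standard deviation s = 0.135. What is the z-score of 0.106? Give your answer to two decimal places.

-1.04

z = (0.106 − 0.246) / 0.135 = -1.04.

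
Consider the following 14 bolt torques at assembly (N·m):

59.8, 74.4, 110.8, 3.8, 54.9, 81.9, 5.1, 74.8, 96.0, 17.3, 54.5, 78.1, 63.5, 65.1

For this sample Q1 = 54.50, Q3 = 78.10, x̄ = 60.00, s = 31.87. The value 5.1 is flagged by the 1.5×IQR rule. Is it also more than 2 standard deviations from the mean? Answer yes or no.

no

z = (5.1 − 60.00) / 31.87 = -1.72.
|z| = 1.72 ≤ 2.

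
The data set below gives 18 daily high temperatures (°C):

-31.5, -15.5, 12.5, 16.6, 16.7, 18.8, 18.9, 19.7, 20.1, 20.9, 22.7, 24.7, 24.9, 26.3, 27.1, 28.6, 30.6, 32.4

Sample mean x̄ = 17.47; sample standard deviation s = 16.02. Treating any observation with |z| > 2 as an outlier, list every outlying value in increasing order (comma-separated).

-31.5, -15.5

Cutoffs at x̄ ± 2s: 17.47 ± 2·16.02 = [-14.57, 49.51].
-31.5: z = -3.06, |z| > 2 → outlier.
-15.5: z = -2.06, |z| > 2 → outlier.
Every other value lies within [-14.57, 49.51].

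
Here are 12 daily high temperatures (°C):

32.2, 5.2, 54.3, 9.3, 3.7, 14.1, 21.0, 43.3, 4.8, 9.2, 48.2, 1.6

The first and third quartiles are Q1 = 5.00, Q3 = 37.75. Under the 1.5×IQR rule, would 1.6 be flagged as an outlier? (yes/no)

no

IQR = Q3 − Q1 = 37.75 − 5.00 = 32.75.
Lower fence = Q1 − 1.5·IQR = 5.00 − 49.125 = -44.125.
Upper fence = Q3 + 1.5·IQR = 37.75 + 49.125 = 86.875.
1.6 lies within [-44.125, 86.875].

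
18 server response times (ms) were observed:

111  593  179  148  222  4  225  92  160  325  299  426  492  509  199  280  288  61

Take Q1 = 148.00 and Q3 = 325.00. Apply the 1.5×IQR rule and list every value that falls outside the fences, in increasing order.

593

IQR = Q3 − Q1 = 325.00 − 148.00 = 177.00.
Lower fence = Q1 − 1.5·IQR = 148.00 − 265.50 = -117.50.
Upper fence = Q3 + 1.5·IQR = 325.00 + 265.50 = 590.50.
593 > 590.50 → outlier.
All remaining values lie within [-117.50, 590.50].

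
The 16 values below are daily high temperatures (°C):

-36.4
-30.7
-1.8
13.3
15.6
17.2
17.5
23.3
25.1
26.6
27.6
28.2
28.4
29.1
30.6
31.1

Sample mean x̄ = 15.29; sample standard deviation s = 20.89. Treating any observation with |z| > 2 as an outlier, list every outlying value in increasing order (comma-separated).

Cutoffs at x̄ ± 2s: 15.29 ± 2·20.89 = [-26.49, 57.07].
-36.4: z = -2.47, |z| > 2 → outlier.
-30.7: z = -2.20, |z| > 2 → outlier.
Every other value lies within [-26.49, 57.07].

-36.4, -30.7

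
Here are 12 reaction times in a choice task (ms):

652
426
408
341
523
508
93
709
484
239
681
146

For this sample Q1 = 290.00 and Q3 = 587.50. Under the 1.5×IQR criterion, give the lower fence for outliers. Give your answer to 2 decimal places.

-156.25

IQR = Q3 − Q1 = 587.50 − 290.00 = 297.50.
Lower fence = Q1 − 1.5·IQR = 290.00 − 446.25 = -156.25.
Upper fence = Q3 + 1.5·IQR = 587.50 + 446.25 = 1033.75.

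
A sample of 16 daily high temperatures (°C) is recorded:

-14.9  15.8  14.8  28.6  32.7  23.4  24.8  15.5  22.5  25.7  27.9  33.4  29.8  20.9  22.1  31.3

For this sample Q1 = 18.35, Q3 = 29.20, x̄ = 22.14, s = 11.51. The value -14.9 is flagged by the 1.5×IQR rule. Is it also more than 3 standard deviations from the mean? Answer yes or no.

yes

z = (-14.9 − 22.14) / 11.51 = -3.22.
|z| = 3.22 > 3.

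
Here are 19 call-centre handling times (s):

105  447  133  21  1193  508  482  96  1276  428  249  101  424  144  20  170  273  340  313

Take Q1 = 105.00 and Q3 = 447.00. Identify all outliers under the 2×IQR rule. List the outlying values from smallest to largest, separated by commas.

1193, 1276

IQR = Q3 − Q1 = 447.00 − 105.00 = 342.00.
Lower fence = Q1 − 2·IQR = 105.00 − 684.00 = -579.00.
Upper fence = Q3 + 2·IQR = 447.00 + 684.00 = 1131.00.
1193 > 1131.00 → outlier.
1276 > 1131.00 → outlier.
All remaining values lie within [-579.00, 1131.00].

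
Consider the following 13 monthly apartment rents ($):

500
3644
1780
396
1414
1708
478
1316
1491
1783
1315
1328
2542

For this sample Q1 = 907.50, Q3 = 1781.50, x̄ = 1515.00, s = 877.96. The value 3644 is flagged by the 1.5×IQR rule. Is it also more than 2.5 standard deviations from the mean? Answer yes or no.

no

z = (3644 − 1515.00) / 877.96 = 2.42.
|z| = 2.42 ≤ 2.5.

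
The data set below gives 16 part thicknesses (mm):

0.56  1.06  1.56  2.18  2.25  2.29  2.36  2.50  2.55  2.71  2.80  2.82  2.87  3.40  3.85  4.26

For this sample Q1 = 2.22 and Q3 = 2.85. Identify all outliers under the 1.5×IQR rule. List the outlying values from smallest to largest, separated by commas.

IQR = Q3 − Q1 = 2.85 − 2.22 = 0.63.
Lower fence = Q1 − 1.5·IQR = 2.22 − 0.945 = 1.275.
Upper fence = Q3 + 1.5·IQR = 2.85 + 0.945 = 3.795.
0.56 < 1.275 → outlier.
1.06 < 1.275 → outlier.
3.85 > 3.795 → outlier.
4.26 > 3.795 → outlier.
All remaining values lie within [1.275, 3.795].

0.56, 1.06, 3.85, 4.26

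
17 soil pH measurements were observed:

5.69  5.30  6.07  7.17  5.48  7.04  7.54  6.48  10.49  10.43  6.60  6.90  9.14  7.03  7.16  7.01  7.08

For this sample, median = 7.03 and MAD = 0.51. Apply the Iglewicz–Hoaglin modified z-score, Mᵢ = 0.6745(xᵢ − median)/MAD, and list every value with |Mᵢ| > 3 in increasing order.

|Mᵢ| > 3 ⇔ |xᵢ − 7.03| > 3·0.51/0.6745 = 2.27.
So outliers lie outside [4.76, 9.30].
10.43: M = 4.50 → outlier.
10.49: M = 4.58 → outlier.

10.43, 10.49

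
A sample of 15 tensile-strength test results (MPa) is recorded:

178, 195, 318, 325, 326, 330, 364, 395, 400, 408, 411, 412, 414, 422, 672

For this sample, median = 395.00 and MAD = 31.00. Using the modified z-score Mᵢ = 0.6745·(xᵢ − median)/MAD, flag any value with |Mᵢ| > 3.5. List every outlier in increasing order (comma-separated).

|Mᵢ| > 3.5 ⇔ |xᵢ − 395.00| > 3.5·31.00/0.6745 = 160.86.
So outliers lie outside [234.14, 555.86].
178: M = -4.72 → outlier.
195: M = -4.35 → outlier.
672: M = 6.03 → outlier.

178, 195, 672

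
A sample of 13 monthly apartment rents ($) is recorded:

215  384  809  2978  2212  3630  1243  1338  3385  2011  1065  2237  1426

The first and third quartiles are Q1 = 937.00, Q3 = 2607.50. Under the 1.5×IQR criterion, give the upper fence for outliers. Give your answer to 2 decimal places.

5113.25

IQR = Q3 − Q1 = 2607.50 − 937.00 = 1670.50.
Lower fence = Q1 − 1.5·IQR = 937.00 − 2505.75 = -1568.75.
Upper fence = Q3 + 1.5·IQR = 2607.50 + 2505.75 = 5113.25.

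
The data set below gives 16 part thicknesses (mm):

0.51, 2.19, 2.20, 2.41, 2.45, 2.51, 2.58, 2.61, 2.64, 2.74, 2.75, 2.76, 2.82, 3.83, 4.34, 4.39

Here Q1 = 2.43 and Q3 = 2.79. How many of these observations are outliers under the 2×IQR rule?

IQR = 0.36; fences at 2.43 − 0.72 = 1.71 and 2.79 + 0.72 = 3.51.
Outside the cutoffs: 0.51, 3.83, 4.34, 4.39.

4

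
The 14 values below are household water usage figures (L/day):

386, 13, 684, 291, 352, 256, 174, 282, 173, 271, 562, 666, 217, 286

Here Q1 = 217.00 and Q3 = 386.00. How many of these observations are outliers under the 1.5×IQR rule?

2

IQR = 169.00; fences at 217.00 − 253.50 = -36.50 and 386.00 + 253.50 = 639.50.
Outside the cutoffs: 666, 684.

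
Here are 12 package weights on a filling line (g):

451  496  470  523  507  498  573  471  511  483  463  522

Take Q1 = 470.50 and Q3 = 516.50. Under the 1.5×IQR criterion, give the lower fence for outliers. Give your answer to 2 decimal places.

401.50

IQR = Q3 − Q1 = 516.50 − 470.50 = 46.00.
Lower fence = Q1 − 1.5·IQR = 470.50 − 69.00 = 401.50.
Upper fence = Q3 + 1.5·IQR = 516.50 + 69.00 = 585.50.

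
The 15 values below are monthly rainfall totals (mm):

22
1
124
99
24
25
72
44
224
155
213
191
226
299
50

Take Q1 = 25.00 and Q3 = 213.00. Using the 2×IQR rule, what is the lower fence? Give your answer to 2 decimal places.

IQR = Q3 − Q1 = 213.00 − 25.00 = 188.00.
Lower fence = Q1 − 2·IQR = 25.00 − 376.00 = -351.00.
Upper fence = Q3 + 2·IQR = 213.00 + 376.00 = 589.00.

-351.00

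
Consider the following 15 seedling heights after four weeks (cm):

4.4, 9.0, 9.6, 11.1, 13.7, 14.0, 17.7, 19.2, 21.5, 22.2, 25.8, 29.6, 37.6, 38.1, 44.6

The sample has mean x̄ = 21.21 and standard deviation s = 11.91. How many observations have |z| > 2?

Cutoffs: x̄ ± 2s = [-2.61, 45.03].
Every value lies within the cutoffs.

0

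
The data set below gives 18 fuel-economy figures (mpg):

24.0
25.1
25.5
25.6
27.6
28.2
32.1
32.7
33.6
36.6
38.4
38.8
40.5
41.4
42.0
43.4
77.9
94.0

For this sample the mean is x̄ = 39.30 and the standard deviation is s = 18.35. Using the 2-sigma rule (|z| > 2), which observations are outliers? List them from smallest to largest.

77.9, 94.0

Cutoffs at x̄ ± 2s: 39.30 ± 2·18.35 = [2.60, 76.00].
77.9: z = 2.10, |z| > 2 → outlier.
94.0: z = 2.98, |z| > 2 → outlier.
Every other value lies within [2.60, 76.00].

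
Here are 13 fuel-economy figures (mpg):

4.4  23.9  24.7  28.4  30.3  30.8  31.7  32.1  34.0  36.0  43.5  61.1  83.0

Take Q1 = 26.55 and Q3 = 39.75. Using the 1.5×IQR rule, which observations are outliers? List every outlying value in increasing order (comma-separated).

4.4, 61.1, 83.0

IQR = Q3 − Q1 = 39.75 − 26.55 = 13.20.
Lower fence = Q1 − 1.5·IQR = 26.55 − 19.80 = 6.75.
Upper fence = Q3 + 1.5·IQR = 39.75 + 19.80 = 59.55.
4.4 < 6.75 → outlier.
61.1 > 59.55 → outlier.
83.0 > 59.55 → outlier.
All remaining values lie within [6.75, 59.55].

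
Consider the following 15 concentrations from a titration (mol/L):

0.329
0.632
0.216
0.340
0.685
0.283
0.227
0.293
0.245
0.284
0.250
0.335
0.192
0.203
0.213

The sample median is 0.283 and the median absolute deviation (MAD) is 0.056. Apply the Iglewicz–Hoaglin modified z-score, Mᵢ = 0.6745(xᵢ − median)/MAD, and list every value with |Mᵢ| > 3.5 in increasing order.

|Mᵢ| > 3.5 ⇔ |xᵢ − 0.283| > 3.5·0.056/0.6745 = 0.291.
So outliers lie outside [-0.008, 0.574].
0.632: M = 4.20 → outlier.
0.685: M = 4.84 → outlier.

0.632, 0.685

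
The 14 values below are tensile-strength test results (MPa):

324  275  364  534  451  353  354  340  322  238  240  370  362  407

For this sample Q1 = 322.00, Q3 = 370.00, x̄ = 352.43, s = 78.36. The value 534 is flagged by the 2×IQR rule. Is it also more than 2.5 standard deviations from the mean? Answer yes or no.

no

z = (534 − 352.43) / 78.36 = 2.32.
|z| = 2.32 ≤ 2.5.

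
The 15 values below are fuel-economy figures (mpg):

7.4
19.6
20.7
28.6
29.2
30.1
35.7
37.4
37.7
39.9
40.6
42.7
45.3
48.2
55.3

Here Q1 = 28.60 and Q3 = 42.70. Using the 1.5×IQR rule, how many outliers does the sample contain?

IQR = 14.10; fences at 28.60 − 21.15 = 7.45 and 42.70 + 21.15 = 63.85.
Outside the cutoffs: 7.4.

1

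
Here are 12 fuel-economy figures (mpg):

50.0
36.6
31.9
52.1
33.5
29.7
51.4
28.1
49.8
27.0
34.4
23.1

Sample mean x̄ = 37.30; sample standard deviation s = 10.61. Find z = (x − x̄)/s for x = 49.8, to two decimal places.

1.18

z = (49.8 − 37.30) / 10.61 = 1.18.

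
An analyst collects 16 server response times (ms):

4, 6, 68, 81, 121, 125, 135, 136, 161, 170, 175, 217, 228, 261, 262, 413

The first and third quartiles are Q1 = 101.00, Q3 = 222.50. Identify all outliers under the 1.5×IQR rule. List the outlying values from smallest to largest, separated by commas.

413

IQR = Q3 − Q1 = 222.50 − 101.00 = 121.50.
Lower fence = Q1 − 1.5·IQR = 101.00 − 182.25 = -81.25.
Upper fence = Q3 + 1.5·IQR = 222.50 + 182.25 = 404.75.
413 > 404.75 → outlier.
All remaining values lie within [-81.25, 404.75].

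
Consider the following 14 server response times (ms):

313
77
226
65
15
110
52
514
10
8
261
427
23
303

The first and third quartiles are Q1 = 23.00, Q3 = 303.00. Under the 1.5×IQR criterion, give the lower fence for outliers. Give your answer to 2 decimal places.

-397.00

IQR = Q3 − Q1 = 303.00 − 23.00 = 280.00.
Lower fence = Q1 − 1.5·IQR = 23.00 − 420.00 = -397.00.
Upper fence = Q3 + 1.5·IQR = 303.00 + 420.00 = 723.00.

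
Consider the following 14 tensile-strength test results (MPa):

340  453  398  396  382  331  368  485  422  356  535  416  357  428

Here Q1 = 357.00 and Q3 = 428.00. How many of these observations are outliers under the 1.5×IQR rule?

1

IQR = 71.00; fences at 357.00 − 106.50 = 250.50 and 428.00 + 106.50 = 534.50.
Outside the cutoffs: 535.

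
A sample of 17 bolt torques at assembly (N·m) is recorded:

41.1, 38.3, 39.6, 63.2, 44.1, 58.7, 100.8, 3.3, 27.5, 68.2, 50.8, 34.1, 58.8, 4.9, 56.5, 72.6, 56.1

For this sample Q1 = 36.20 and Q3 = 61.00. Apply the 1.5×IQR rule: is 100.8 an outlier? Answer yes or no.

yes

IQR = Q3 − Q1 = 61.00 − 36.20 = 24.80.
Lower fence = Q1 − 1.5·IQR = 36.20 − 37.20 = -1.00.
Upper fence = Q3 + 1.5·IQR = 61.00 + 37.20 = 98.20.
100.8 lies above the upper fence.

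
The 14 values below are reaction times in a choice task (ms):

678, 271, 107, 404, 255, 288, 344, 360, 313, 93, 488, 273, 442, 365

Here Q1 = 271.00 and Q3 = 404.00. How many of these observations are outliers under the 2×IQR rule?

IQR = 133.00; fences at 271.00 − 266.00 = 5.00 and 404.00 + 266.00 = 670.00.
Outside the cutoffs: 678.

1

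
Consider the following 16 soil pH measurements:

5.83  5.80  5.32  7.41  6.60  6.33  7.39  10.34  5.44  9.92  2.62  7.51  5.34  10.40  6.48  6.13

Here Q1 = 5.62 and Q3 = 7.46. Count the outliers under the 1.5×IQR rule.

3

IQR = 1.84; fences at 5.62 − 2.76 = 2.86 and 7.46 + 2.76 = 10.22.
Outside the cutoffs: 2.62, 10.34, 10.40.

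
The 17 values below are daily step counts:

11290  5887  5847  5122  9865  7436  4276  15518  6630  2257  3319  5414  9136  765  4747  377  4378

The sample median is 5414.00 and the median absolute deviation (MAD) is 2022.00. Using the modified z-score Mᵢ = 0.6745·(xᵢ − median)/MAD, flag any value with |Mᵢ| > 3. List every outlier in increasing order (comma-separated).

|Mᵢ| > 3 ⇔ |xᵢ − 5414.00| > 3·2022.00/0.6745 = 8993.33.
So outliers lie outside [-3579.33, 14407.33].
15518: M = 3.37 → outlier.

15518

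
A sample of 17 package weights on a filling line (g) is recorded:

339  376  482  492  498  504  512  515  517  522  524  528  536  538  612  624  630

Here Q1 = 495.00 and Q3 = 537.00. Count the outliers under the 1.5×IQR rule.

5

IQR = 42.00; fences at 495.00 − 63.00 = 432.00 and 537.00 + 63.00 = 600.00.
Outside the cutoffs: 339, 376, 612, 624, 630.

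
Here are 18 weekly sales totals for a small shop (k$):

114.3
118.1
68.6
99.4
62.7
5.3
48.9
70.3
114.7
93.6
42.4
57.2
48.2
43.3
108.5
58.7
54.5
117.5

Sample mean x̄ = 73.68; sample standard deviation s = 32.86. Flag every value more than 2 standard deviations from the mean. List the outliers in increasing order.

5.3

Cutoffs at x̄ ± 2s: 73.68 ± 2·32.86 = [7.96, 139.40].
5.3: z = -2.08, |z| > 2 → outlier.
Every other value lies within [7.96, 139.40].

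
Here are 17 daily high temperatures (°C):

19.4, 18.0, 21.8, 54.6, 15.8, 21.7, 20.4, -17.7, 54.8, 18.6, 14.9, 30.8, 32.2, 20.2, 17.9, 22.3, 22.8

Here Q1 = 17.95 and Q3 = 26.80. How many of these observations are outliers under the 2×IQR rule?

3

IQR = 8.85; fences at 17.95 − 17.70 = 0.25 and 26.80 + 17.70 = 44.50.
Outside the cutoffs: -17.7, 54.6, 54.8.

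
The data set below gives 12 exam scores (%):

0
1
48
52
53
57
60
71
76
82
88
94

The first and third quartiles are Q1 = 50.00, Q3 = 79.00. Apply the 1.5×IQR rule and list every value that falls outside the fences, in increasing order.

IQR = Q3 − Q1 = 79.00 − 50.00 = 29.00.
Lower fence = Q1 − 1.5·IQR = 50.00 − 43.50 = 6.50.
Upper fence = Q3 + 1.5·IQR = 79.00 + 43.50 = 122.50.
0 < 6.50 → outlier.
1 < 6.50 → outlier.
All remaining values lie within [6.50, 122.50].

0, 1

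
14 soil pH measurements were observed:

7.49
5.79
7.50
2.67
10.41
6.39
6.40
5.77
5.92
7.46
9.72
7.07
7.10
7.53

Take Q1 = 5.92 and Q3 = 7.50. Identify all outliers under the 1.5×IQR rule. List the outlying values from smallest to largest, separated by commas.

2.67, 10.41

IQR = Q3 − Q1 = 7.50 − 5.92 = 1.58.
Lower fence = Q1 − 1.5·IQR = 5.92 − 2.37 = 3.55.
Upper fence = Q3 + 1.5·IQR = 7.50 + 2.37 = 9.87.
2.67 < 3.55 → outlier.
10.41 > 9.87 → outlier.
All remaining values lie within [3.55, 9.87].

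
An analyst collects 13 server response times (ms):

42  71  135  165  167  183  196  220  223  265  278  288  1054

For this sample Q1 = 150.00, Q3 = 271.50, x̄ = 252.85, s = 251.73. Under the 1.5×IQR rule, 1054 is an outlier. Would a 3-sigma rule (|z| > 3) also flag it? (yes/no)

yes

z = (1054 − 252.85) / 251.73 = 3.18.
|z| = 3.18 > 3.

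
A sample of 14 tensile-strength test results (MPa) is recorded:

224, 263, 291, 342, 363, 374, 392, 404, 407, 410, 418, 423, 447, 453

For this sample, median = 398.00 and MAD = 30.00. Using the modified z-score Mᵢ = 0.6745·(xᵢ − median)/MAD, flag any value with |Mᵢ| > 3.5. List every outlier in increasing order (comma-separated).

224

|Mᵢ| > 3.5 ⇔ |xᵢ − 398.00| > 3.5·30.00/0.6745 = 155.67.
So outliers lie outside [242.33, 553.67].
224: M = -3.91 → outlier.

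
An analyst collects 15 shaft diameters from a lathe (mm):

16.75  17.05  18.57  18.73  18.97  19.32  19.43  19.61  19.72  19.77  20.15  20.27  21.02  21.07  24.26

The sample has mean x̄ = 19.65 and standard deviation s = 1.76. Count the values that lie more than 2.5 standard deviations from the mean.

1

Cutoffs: x̄ ± 2.5s = [15.25, 24.05].
Outside the cutoffs: 24.26.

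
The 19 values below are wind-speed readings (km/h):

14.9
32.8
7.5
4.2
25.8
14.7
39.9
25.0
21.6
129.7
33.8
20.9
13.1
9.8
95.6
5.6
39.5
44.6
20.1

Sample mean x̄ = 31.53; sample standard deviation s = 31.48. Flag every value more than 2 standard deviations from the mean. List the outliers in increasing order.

95.6, 129.7

Cutoffs at x̄ ± 2s: 31.53 ± 2·31.48 = [-31.43, 94.49].
95.6: z = 2.04, |z| > 2 → outlier.
129.7: z = 3.12, |z| > 2 → outlier.
Every other value lies within [-31.43, 94.49].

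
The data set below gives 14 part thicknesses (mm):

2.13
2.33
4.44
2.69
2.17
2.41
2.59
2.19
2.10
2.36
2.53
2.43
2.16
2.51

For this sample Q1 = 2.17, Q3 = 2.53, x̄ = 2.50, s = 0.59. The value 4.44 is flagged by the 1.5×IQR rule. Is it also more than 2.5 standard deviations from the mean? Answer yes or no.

yes

z = (4.44 − 2.50) / 0.59 = 3.29.
|z| = 3.29 > 2.5.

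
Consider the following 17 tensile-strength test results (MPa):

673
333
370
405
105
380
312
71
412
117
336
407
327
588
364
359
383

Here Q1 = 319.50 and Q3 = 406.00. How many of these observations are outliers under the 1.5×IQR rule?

5

IQR = 86.50; fences at 319.50 − 129.75 = 189.75 and 406.00 + 129.75 = 535.75.
Outside the cutoffs: 71, 105, 117, 588, 673.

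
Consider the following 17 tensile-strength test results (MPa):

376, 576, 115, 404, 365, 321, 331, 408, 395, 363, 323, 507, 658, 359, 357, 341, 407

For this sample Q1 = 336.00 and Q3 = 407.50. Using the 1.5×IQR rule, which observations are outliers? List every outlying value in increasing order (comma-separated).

115, 576, 658

IQR = Q3 − Q1 = 407.50 − 336.00 = 71.50.
Lower fence = Q1 − 1.5·IQR = 336.00 − 107.25 = 228.75.
Upper fence = Q3 + 1.5·IQR = 407.50 + 107.25 = 514.75.
115 < 228.75 → outlier.
576 > 514.75 → outlier.
658 > 514.75 → outlier.
All remaining values lie within [228.75, 514.75].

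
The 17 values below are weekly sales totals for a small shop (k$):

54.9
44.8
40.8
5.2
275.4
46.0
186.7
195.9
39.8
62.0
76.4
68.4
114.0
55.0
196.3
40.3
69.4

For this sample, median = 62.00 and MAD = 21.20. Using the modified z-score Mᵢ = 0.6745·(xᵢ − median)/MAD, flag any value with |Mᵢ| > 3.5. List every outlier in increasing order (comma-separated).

186.7, 195.9, 196.3, 275.4

|Mᵢ| > 3.5 ⇔ |xᵢ − 62.00| > 3.5·21.20/0.6745 = 110.01.
So outliers lie outside [-48.01, 172.01].
186.7: M = 3.97 → outlier.
195.9: M = 4.26 → outlier.
196.3: M = 4.27 → outlier.
275.4: M = 6.79 → outlier.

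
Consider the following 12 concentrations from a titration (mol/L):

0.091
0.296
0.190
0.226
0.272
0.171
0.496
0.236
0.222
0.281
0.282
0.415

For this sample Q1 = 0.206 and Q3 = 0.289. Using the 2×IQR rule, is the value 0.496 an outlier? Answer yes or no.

IQR = Q3 − Q1 = 0.289 − 0.206 = 0.083.
Lower fence = Q1 − 2·IQR = 0.206 − 0.166 = 0.040.
Upper fence = Q3 + 2·IQR = 0.289 + 0.166 = 0.455.
0.496 lies above the upper fence.

yes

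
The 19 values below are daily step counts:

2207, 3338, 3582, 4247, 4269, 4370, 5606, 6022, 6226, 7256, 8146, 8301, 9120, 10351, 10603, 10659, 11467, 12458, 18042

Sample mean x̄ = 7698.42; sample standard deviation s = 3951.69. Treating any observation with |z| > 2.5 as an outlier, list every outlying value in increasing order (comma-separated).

18042

Cutoffs at x̄ ± 2.5s: 7698.42 ± 2.5·3951.69 = [-2180.805, 17577.645].
18042: z = 2.62, |z| > 2.5 → outlier.
Every other value lies within [-2180.805, 17577.645].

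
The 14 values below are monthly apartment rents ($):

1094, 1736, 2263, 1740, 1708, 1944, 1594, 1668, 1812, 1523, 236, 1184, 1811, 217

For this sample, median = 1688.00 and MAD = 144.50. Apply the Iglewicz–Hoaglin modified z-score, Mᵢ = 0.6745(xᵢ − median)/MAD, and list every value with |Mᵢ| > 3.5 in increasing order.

217, 236

|Mᵢ| > 3.5 ⇔ |xᵢ − 1688.00| > 3.5·144.50/0.6745 = 749.81.
So outliers lie outside [938.19, 2437.81].
217: M = -6.87 → outlier.
236: M = -6.78 → outlier.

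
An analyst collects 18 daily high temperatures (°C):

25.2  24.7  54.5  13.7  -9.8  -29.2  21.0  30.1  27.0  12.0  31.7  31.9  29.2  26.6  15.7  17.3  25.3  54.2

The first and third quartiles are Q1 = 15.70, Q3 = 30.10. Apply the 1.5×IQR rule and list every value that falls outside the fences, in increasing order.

IQR = Q3 − Q1 = 30.10 − 15.70 = 14.40.
Lower fence = Q1 − 1.5·IQR = 15.70 − 21.60 = -5.90.
Upper fence = Q3 + 1.5·IQR = 30.10 + 21.60 = 51.70.
-29.2 < -5.90 → outlier.
-9.8 < -5.90 → outlier.
54.2 > 51.70 → outlier.
54.5 > 51.70 → outlier.
All remaining values lie within [-5.90, 51.70].

-29.2, -9.8, 54.2, 54.5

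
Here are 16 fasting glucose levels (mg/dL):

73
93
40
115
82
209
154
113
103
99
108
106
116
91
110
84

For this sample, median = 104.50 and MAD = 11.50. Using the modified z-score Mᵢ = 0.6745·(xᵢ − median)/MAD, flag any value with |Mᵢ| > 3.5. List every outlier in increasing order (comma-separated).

40, 209

|Mᵢ| > 3.5 ⇔ |xᵢ − 104.50| > 3.5·11.50/0.6745 = 59.67.
So outliers lie outside [44.83, 164.17].
40: M = -3.78 → outlier.
209: M = 6.13 → outlier.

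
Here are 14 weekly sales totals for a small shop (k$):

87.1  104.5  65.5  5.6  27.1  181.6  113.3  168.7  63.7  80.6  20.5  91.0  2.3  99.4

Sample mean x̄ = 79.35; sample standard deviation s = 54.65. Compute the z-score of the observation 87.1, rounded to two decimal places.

z = (87.1 − 79.35) / 54.65 = 0.14.

0.14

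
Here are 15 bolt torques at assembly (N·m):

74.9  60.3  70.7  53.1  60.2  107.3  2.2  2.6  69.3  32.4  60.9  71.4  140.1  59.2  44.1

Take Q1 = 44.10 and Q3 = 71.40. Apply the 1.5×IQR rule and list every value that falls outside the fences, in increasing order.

IQR = Q3 − Q1 = 71.40 − 44.10 = 27.30.
Lower fence = Q1 − 1.5·IQR = 44.10 − 40.95 = 3.15.
Upper fence = Q3 + 1.5·IQR = 71.40 + 40.95 = 112.35.
2.2 < 3.15 → outlier.
2.6 < 3.15 → outlier.
140.1 > 112.35 → outlier.
All remaining values lie within [3.15, 112.35].

2.2, 2.6, 140.1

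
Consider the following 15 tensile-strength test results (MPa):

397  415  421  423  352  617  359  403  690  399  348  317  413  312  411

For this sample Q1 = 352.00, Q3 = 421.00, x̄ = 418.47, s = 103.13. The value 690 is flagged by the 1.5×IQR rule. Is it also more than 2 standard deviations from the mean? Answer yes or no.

z = (690 − 418.47) / 103.13 = 2.63.
|z| = 2.63 > 2.

yes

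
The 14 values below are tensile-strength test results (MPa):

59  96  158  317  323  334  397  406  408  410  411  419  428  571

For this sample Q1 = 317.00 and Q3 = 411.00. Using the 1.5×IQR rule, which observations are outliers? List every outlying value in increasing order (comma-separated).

59, 96, 158, 571

IQR = Q3 − Q1 = 411.00 − 317.00 = 94.00.
Lower fence = Q1 − 1.5·IQR = 317.00 − 141.00 = 176.00.
Upper fence = Q3 + 1.5·IQR = 411.00 + 141.00 = 552.00.
59 < 176.00 → outlier.
96 < 176.00 → outlier.
158 < 176.00 → outlier.
571 > 552.00 → outlier.
All remaining values lie within [176.00, 552.00].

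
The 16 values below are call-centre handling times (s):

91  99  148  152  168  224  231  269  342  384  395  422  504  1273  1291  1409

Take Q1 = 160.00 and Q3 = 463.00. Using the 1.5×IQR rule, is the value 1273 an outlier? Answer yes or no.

IQR = Q3 − Q1 = 463.00 − 160.00 = 303.00.
Lower fence = Q1 − 1.5·IQR = 160.00 − 454.50 = -294.50.
Upper fence = Q3 + 1.5·IQR = 463.00 + 454.50 = 917.50.
1273 lies above the upper fence.

yes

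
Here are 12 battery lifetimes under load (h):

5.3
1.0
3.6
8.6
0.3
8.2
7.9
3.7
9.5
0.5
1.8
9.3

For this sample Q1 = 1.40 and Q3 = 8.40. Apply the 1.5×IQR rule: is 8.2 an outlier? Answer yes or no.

no

IQR = Q3 − Q1 = 8.40 − 1.40 = 7.00.
Lower fence = Q1 − 1.5·IQR = 1.40 − 10.50 = -9.10.
Upper fence = Q3 + 1.5·IQR = 8.40 + 10.50 = 18.90.
8.2 lies within [-9.10, 18.90].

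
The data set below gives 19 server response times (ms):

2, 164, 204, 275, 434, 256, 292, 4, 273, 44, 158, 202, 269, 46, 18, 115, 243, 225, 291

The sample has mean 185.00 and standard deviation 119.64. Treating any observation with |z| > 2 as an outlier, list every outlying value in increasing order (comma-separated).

Cutoffs at x̄ ± 2s: 185.00 ± 2·119.64 = [-54.28, 424.28].
434: z = 2.08, |z| > 2 → outlier.
Every other value lies within [-54.28, 424.28].

434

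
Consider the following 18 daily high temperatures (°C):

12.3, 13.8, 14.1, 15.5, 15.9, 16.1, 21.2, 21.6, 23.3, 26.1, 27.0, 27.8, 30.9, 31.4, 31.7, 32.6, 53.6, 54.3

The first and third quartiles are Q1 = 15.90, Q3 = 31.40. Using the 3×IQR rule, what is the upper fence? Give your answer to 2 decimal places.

77.90

IQR = Q3 − Q1 = 31.40 − 15.90 = 15.50.
Lower fence = Q1 − 3·IQR = 15.90 − 46.50 = -30.60.
Upper fence = Q3 + 3·IQR = 31.40 + 46.50 = 77.90.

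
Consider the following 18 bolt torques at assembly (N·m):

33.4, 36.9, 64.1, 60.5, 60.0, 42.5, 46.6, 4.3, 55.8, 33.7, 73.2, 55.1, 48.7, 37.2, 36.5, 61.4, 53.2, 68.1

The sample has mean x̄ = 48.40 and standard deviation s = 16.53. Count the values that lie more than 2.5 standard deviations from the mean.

1

Cutoffs: x̄ ± 2.5s = [7.075, 89.725].
Outside the cutoffs: 4.3.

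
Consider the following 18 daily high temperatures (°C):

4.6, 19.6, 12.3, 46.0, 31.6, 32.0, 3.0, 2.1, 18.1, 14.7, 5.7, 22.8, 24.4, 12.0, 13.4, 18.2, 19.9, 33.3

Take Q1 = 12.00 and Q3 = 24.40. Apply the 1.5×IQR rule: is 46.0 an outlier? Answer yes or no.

yes

IQR = Q3 − Q1 = 24.40 − 12.00 = 12.40.
Lower fence = Q1 − 1.5·IQR = 12.00 − 18.60 = -6.60.
Upper fence = Q3 + 1.5·IQR = 24.40 + 18.60 = 43.00.
46.0 lies above the upper fence.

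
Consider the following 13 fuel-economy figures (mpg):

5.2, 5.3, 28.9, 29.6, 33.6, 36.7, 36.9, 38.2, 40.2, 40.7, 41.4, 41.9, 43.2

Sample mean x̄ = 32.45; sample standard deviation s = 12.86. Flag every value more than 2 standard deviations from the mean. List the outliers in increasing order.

Cutoffs at x̄ ± 2s: 32.45 ± 2·12.86 = [6.73, 58.17].
5.2: z = -2.12, |z| > 2 → outlier.
5.3: z = -2.11, |z| > 2 → outlier.
Every other value lies within [6.73, 58.17].

5.2, 5.3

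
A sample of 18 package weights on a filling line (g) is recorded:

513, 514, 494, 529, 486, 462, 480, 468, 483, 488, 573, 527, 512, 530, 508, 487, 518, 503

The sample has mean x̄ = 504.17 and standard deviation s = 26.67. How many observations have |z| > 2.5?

1

Cutoffs: x̄ ± 2.5s = [437.495, 570.845].
Outside the cutoffs: 573.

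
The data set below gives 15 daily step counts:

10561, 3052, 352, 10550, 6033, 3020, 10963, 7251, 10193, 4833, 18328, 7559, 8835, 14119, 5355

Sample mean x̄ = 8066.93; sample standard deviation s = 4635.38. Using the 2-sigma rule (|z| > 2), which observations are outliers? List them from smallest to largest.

18328

Cutoffs at x̄ ± 2s: 8066.93 ± 2·4635.38 = [-1203.83, 17337.69].
18328: z = 2.21, |z| > 2 → outlier.
Every other value lies within [-1203.83, 17337.69].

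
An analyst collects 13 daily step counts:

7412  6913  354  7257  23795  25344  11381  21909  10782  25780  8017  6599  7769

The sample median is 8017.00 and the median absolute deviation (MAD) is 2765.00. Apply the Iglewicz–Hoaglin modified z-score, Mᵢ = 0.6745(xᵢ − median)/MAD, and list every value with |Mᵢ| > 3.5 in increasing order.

|Mᵢ| > 3.5 ⇔ |xᵢ − 8017.00| > 3.5·2765.00/0.6745 = 14347.66.
So outliers lie outside [-6330.66, 22364.66].
23795: M = 3.85 → outlier.
25344: M = 4.23 → outlier.
25780: M = 4.33 → outlier.

23795, 25344, 25780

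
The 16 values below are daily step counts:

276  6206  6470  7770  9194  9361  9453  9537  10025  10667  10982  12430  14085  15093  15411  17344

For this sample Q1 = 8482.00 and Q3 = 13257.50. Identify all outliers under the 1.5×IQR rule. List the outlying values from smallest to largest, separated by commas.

IQR = Q3 − Q1 = 13257.50 − 8482.00 = 4775.50.
Lower fence = Q1 − 1.5·IQR = 8482.00 − 7163.25 = 1318.75.
Upper fence = Q3 + 1.5·IQR = 13257.50 + 7163.25 = 20420.75.
276 < 1318.75 → outlier.
All remaining values lie within [1318.75, 20420.75].

276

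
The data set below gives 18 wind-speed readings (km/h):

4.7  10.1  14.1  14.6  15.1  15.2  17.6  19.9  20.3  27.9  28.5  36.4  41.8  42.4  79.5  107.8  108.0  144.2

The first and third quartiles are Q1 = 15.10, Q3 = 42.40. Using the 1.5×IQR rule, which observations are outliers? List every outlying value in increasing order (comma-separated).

IQR = Q3 − Q1 = 42.40 − 15.10 = 27.30.
Lower fence = Q1 − 1.5·IQR = 15.10 − 40.95 = -25.85.
Upper fence = Q3 + 1.5·IQR = 42.40 + 40.95 = 83.35.
107.8 > 83.35 → outlier.
108.0 > 83.35 → outlier.
144.2 > 83.35 → outlier.
All remaining values lie within [-25.85, 83.35].

107.8, 108.0, 144.2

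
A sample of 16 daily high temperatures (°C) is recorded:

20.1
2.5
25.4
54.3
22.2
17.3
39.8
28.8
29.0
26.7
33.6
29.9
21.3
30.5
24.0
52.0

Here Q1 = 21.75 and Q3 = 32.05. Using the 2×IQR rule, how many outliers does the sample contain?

IQR = 10.30; fences at 21.75 − 20.60 = 1.15 and 32.05 + 20.60 = 52.65.
Outside the cutoffs: 54.3.

1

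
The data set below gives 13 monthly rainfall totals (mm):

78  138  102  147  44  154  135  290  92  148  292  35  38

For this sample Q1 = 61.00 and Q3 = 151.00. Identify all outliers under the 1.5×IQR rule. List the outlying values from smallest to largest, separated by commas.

290, 292

IQR = Q3 − Q1 = 151.00 − 61.00 = 90.00.
Lower fence = Q1 − 1.5·IQR = 61.00 − 135.00 = -74.00.
Upper fence = Q3 + 1.5·IQR = 151.00 + 135.00 = 286.00.
290 > 286.00 → outlier.
292 > 286.00 → outlier.
All remaining values lie within [-74.00, 286.00].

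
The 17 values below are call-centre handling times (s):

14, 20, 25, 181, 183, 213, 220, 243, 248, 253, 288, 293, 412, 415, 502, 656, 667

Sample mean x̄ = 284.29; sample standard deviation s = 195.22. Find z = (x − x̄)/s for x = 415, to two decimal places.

0.67

z = (415 − 284.29) / 195.22 = 0.67.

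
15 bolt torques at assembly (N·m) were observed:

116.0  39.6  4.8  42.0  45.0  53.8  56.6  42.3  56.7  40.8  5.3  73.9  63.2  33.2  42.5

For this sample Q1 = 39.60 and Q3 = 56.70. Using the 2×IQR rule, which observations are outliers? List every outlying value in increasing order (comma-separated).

4.8, 5.3, 116.0

IQR = Q3 − Q1 = 56.70 − 39.60 = 17.10.
Lower fence = Q1 − 2·IQR = 39.60 − 34.20 = 5.40.
Upper fence = Q3 + 2·IQR = 56.70 + 34.20 = 90.90.
4.8 < 5.40 → outlier.
5.3 < 5.40 → outlier.
116.0 > 90.90 → outlier.
All remaining values lie within [5.40, 90.90].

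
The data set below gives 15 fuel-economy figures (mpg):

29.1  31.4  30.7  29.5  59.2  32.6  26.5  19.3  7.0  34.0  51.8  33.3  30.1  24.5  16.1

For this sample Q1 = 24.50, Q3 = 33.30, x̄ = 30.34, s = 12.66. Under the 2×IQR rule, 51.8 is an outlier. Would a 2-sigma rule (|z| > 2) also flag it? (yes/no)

z = (51.8 − 30.34) / 12.66 = 1.70.
|z| = 1.70 ≤ 2.

no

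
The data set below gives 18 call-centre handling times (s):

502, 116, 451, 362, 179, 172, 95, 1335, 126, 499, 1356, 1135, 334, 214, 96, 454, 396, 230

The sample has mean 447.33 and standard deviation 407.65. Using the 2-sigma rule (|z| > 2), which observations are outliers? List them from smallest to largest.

1335, 1356

Cutoffs at x̄ ± 2s: 447.33 ± 2·407.65 = [-367.97, 1262.63].
1335: z = 2.18, |z| > 2 → outlier.
1356: z = 2.23, |z| > 2 → outlier.
Every other value lies within [-367.97, 1262.63].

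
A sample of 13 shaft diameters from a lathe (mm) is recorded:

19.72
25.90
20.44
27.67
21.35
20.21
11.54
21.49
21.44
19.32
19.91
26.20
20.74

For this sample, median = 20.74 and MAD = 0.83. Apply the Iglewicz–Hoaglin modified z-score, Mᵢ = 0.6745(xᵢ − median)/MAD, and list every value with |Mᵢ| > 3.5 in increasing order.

|Mᵢ| > 3.5 ⇔ |xᵢ − 20.74| > 3.5·0.83/0.6745 = 4.31.
So outliers lie outside [16.43, 25.05].
11.54: M = -7.48 → outlier.
25.90: M = 4.19 → outlier.
26.20: M = 4.44 → outlier.
27.67: M = 5.63 → outlier.

11.54, 25.90, 26.20, 27.67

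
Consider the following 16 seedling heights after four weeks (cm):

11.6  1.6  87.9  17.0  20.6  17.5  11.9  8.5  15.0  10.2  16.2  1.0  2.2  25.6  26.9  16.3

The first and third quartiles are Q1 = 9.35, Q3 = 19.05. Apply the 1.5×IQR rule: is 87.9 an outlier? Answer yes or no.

yes

IQR = Q3 − Q1 = 19.05 − 9.35 = 9.70.
Lower fence = Q1 − 1.5·IQR = 9.35 − 14.55 = -5.20.
Upper fence = Q3 + 1.5·IQR = 19.05 + 14.55 = 33.60.
87.9 lies above the upper fence.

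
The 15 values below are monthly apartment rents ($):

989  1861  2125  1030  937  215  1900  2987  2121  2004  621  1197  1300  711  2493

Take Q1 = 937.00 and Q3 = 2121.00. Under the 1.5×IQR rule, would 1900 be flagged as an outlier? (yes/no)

no

IQR = Q3 − Q1 = 2121.00 − 937.00 = 1184.00.
Lower fence = Q1 − 1.5·IQR = 937.00 − 1776.00 = -839.00.
Upper fence = Q3 + 1.5·IQR = 2121.00 + 1776.00 = 3897.00.
1900 lies within [-839.00, 3897.00].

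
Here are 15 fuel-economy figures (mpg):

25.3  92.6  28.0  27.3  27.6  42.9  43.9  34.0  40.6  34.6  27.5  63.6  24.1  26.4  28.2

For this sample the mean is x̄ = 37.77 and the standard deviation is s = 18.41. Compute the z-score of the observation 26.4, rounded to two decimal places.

-0.62

z = (26.4 − 37.77) / 18.41 = -0.62.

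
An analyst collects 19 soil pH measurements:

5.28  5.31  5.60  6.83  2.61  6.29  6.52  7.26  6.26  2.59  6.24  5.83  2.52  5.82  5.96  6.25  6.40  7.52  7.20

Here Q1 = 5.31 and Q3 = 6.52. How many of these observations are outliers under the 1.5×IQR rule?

3

IQR = 1.21; fences at 5.31 − 1.815 = 3.495 and 6.52 + 1.815 = 8.335.
Outside the cutoffs: 2.52, 2.59, 2.61.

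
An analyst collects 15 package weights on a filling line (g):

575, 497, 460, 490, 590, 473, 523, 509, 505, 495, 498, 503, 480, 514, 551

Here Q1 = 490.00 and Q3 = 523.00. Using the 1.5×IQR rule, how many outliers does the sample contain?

2

IQR = 33.00; fences at 490.00 − 49.50 = 440.50 and 523.00 + 49.50 = 572.50.
Outside the cutoffs: 575, 590.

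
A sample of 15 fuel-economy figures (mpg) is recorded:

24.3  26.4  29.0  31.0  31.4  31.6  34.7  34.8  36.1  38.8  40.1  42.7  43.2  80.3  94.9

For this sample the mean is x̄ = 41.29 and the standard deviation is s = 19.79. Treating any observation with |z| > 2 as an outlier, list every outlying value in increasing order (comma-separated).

94.9

Cutoffs at x̄ ± 2s: 41.29 ± 2·19.79 = [1.71, 80.87].
94.9: z = 2.71, |z| > 2 → outlier.
Every other value lies within [1.71, 80.87].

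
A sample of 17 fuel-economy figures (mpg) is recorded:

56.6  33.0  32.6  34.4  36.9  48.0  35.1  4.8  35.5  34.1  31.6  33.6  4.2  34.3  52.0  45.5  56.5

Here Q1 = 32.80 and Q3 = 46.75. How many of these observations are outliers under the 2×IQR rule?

IQR = 13.95; fences at 32.80 − 27.90 = 4.90 and 46.75 + 27.90 = 74.65.
Outside the cutoffs: 4.2, 4.8.

2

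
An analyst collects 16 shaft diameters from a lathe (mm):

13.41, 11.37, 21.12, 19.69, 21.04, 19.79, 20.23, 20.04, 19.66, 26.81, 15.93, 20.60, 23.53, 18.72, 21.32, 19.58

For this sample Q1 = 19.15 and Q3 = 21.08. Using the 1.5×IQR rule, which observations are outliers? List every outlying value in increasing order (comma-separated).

11.37, 13.41, 15.93, 26.81

IQR = Q3 − Q1 = 21.08 − 19.15 = 1.93.
Lower fence = Q1 − 1.5·IQR = 19.15 − 2.895 = 16.255.
Upper fence = Q3 + 1.5·IQR = 21.08 + 2.895 = 23.975.
11.37 < 16.255 → outlier.
13.41 < 16.255 → outlier.
15.93 < 16.255 → outlier.
26.81 > 23.975 → outlier.
All remaining values lie within [16.255, 23.975].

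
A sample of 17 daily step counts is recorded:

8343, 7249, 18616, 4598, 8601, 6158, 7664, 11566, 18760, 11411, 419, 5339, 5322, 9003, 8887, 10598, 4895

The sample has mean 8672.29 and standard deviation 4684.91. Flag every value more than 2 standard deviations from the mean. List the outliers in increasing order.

18616, 18760

Cutoffs at x̄ ± 2s: 8672.29 ± 2·4684.91 = [-697.53, 18042.11].
18616: z = 2.12, |z| > 2 → outlier.
18760: z = 2.15, |z| > 2 → outlier.
Every other value lies within [-697.53, 18042.11].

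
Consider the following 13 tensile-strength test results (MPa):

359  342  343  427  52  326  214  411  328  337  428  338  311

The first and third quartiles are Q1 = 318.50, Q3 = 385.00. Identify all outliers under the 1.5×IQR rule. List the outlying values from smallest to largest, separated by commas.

IQR = Q3 − Q1 = 385.00 − 318.50 = 66.50.
Lower fence = Q1 − 1.5·IQR = 318.50 − 99.75 = 218.75.
Upper fence = Q3 + 1.5·IQR = 385.00 + 99.75 = 484.75.
52 < 218.75 → outlier.
214 < 218.75 → outlier.
All remaining values lie within [218.75, 484.75].

52, 214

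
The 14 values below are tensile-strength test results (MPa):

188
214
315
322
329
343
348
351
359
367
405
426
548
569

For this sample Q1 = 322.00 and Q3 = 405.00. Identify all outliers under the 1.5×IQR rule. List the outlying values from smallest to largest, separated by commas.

188, 548, 569

IQR = Q3 − Q1 = 405.00 − 322.00 = 83.00.
Lower fence = Q1 − 1.5·IQR = 322.00 − 124.50 = 197.50.
Upper fence = Q3 + 1.5·IQR = 405.00 + 124.50 = 529.50.
188 < 197.50 → outlier.
548 > 529.50 → outlier.
569 > 529.50 → outlier.
All remaining values lie within [197.50, 529.50].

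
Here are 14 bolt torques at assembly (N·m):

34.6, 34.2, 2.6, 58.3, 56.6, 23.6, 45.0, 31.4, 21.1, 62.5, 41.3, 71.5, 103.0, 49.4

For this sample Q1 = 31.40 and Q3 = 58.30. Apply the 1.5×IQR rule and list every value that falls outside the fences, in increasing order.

103.0

IQR = Q3 − Q1 = 58.30 − 31.40 = 26.90.
Lower fence = Q1 − 1.5·IQR = 31.40 − 40.35 = -8.95.
Upper fence = Q3 + 1.5·IQR = 58.30 + 40.35 = 98.65.
103.0 > 98.65 → outlier.
All remaining values lie within [-8.95, 98.65].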